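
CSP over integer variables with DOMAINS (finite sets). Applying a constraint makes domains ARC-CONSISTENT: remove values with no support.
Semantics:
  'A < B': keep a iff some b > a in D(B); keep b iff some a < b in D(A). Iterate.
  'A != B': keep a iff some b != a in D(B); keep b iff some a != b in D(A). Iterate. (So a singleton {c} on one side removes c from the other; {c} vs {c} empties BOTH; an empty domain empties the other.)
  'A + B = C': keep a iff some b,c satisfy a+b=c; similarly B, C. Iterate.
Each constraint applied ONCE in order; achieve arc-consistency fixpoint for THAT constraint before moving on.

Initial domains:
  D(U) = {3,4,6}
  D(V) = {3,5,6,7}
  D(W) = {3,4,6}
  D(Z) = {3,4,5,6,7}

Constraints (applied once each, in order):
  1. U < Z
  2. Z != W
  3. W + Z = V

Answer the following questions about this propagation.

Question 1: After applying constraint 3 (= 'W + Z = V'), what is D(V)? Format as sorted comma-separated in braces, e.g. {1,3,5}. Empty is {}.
Answer: {7}

Derivation:
Constraint 1 (U < Z) on D(U)={3,4,6} D(Z)={3,4,5,6,7}: Z {3,4,5,6,7}->{4,5,6,7}
Constraint 2 (Z != W) on D(Z)={4,5,6,7} D(W)={3,4,6}: no change
Constraint 3 (W + Z = V) on D(W)={3,4,6} D(Z)={4,5,6,7} D(V)={3,5,6,7}: W {3,4,6}->{3}; Z {4,5,6,7}->{4}; V {3,5,6,7}->{7}
So after constraint 3: D(V) = {7}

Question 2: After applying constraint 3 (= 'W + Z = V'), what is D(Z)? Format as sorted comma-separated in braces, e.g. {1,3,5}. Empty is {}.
Constraint 1 (U < Z) on D(U)={3,4,6} D(Z)={3,4,5,6,7}: Z {3,4,5,6,7}->{4,5,6,7}
Constraint 2 (Z != W) on D(Z)={4,5,6,7} D(W)={3,4,6}: no change
Constraint 3 (W + Z = V) on D(W)={3,4,6} D(Z)={4,5,6,7} D(V)={3,5,6,7}: W {3,4,6}->{3}; Z {4,5,6,7}->{4}; V {3,5,6,7}->{7}
So after constraint 3: D(Z) = {4}

Answer: {4}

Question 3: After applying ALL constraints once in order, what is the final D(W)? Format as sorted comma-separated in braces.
Constraint 1 (U < Z) on D(U)={3,4,6} D(Z)={3,4,5,6,7}: Z {3,4,5,6,7}->{4,5,6,7}
Constraint 2 (Z != W) on D(Z)={4,5,6,7} D(W)={3,4,6}: no change
Constraint 3 (W + Z = V) on D(W)={3,4,6} D(Z)={4,5,6,7} D(V)={3,5,6,7}: W {3,4,6}->{3}; Z {4,5,6,7}->{4}; V {3,5,6,7}->{7}
So after all 3 constraints: D(W) = {3}

Answer: {3}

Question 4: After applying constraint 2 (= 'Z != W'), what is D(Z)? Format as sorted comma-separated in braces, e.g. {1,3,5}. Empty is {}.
Constraint 1 (U < Z) on D(U)={3,4,6} D(Z)={3,4,5,6,7}: Z {3,4,5,6,7}->{4,5,6,7}
Constraint 2 (Z != W) on D(Z)={4,5,6,7} D(W)={3,4,6}: no change
So after constraint 2: D(Z) = {4,5,6,7}

Answer: {4,5,6,7}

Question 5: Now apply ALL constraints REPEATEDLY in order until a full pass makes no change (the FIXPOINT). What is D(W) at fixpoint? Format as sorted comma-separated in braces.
pass 0 (initial): D(W)={3,4,6}
pass 1: V {3,5,6,7}->{7}; W {3,4,6}->{3}; Z {3,4,5,6,7}->{4}
pass 2: U {3,4,6}->{3}
pass 3: no change
Fixpoint after 3 passes: D(W) = {3}

Answer: {3}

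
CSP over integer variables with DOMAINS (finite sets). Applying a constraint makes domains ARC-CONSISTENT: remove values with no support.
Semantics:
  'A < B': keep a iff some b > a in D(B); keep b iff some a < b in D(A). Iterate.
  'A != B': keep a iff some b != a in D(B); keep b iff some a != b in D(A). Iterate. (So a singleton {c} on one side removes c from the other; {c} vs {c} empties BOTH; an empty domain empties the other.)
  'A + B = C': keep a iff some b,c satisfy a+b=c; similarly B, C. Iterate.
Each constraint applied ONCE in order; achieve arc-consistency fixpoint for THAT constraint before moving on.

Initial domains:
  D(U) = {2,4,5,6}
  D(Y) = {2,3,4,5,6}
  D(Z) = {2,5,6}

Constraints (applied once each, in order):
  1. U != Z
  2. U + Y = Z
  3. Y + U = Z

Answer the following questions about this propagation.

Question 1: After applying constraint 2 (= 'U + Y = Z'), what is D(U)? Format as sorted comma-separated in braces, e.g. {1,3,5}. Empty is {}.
Answer: {2,4}

Derivation:
Constraint 1 (U != Z) on D(U)={2,4,5,6} D(Z)={2,5,6}: no change
Constraint 2 (U + Y = Z) on D(U)={2,4,5,6} D(Y)={2,3,4,5,6} D(Z)={2,5,6}: U {2,4,5,6}->{2,4}; Y {2,3,4,5,6}->{2,3,4}; Z {2,5,6}->{5,6}
So after constraint 2: D(U) = {2,4}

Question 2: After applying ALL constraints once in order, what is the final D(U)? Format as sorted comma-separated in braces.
Answer: {2,4}

Derivation:
Constraint 1 (U != Z) on D(U)={2,4,5,6} D(Z)={2,5,6}: no change
Constraint 2 (U + Y = Z) on D(U)={2,4,5,6} D(Y)={2,3,4,5,6} D(Z)={2,5,6}: U {2,4,5,6}->{2,4}; Y {2,3,4,5,6}->{2,3,4}; Z {2,5,6}->{5,6}
Constraint 3 (Y + U = Z) on D(Y)={2,3,4} D(U)={2,4} D(Z)={5,6}: no change
So after all 3 constraints: D(U) = {2,4}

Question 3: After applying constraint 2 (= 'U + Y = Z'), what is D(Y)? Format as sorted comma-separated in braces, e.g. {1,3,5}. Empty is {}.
Answer: {2,3,4}

Derivation:
Constraint 1 (U != Z) on D(U)={2,4,5,6} D(Z)={2,5,6}: no change
Constraint 2 (U + Y = Z) on D(U)={2,4,5,6} D(Y)={2,3,4,5,6} D(Z)={2,5,6}: U {2,4,5,6}->{2,4}; Y {2,3,4,5,6}->{2,3,4}; Z {2,5,6}->{5,6}
So after constraint 2: D(Y) = {2,3,4}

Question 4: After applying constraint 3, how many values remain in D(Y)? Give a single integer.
Answer: 3

Derivation:
Constraint 1 (U != Z) on D(U)={2,4,5,6} D(Z)={2,5,6}: no change
Constraint 2 (U + Y = Z) on D(U)={2,4,5,6} D(Y)={2,3,4,5,6} D(Z)={2,5,6}: U {2,4,5,6}->{2,4}; Y {2,3,4,5,6}->{2,3,4}; Z {2,5,6}->{5,6}
Constraint 3 (Y + U = Z) on D(Y)={2,3,4} D(U)={2,4} D(Z)={5,6}: no change
So after constraint 3: D(Y)={2,3,4}, size = 3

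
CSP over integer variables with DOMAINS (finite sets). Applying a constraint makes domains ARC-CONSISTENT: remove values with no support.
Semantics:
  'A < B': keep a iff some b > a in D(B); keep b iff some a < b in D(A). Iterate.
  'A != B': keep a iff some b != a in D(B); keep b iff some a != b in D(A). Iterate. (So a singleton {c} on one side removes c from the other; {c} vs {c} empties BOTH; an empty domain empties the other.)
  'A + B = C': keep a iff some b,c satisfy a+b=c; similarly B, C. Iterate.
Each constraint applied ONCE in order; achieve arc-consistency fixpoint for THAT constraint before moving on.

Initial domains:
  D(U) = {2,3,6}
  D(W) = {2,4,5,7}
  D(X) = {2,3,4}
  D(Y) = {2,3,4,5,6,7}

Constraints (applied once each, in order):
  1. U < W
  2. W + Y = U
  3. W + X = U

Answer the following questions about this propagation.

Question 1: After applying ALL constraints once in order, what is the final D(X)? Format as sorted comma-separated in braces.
Constraint 1 (U < W) on D(U)={2,3,6} D(W)={2,4,5,7}: W {2,4,5,7}->{4,5,7}
Constraint 2 (W + Y = U) on D(W)={4,5,7} D(Y)={2,3,4,5,6,7} D(U)={2,3,6}: W {4,5,7}->{4}; Y {2,3,4,5,6,7}->{2}; U {2,3,6}->{6}
Constraint 3 (W + X = U) on D(W)={4} D(X)={2,3,4} D(U)={6}: X {2,3,4}->{2}
So after all 3 constraints: D(X) = {2}

Answer: {2}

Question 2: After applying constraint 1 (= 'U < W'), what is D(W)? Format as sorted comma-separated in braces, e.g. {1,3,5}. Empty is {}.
Answer: {4,5,7}

Derivation:
Constraint 1 (U < W) on D(U)={2,3,6} D(W)={2,4,5,7}: W {2,4,5,7}->{4,5,7}
So after constraint 1: D(W) = {4,5,7}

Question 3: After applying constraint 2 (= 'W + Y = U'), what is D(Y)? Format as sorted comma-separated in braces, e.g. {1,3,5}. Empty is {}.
Constraint 1 (U < W) on D(U)={2,3,6} D(W)={2,4,5,7}: W {2,4,5,7}->{4,5,7}
Constraint 2 (W + Y = U) on D(W)={4,5,7} D(Y)={2,3,4,5,6,7} D(U)={2,3,6}: W {4,5,7}->{4}; Y {2,3,4,5,6,7}->{2}; U {2,3,6}->{6}
So after constraint 2: D(Y) = {2}

Answer: {2}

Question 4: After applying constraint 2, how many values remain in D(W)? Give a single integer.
Constraint 1 (U < W) on D(U)={2,3,6} D(W)={2,4,5,7}: W {2,4,5,7}->{4,5,7}
Constraint 2 (W + Y = U) on D(W)={4,5,7} D(Y)={2,3,4,5,6,7} D(U)={2,3,6}: W {4,5,7}->{4}; Y {2,3,4,5,6,7}->{2}; U {2,3,6}->{6}
So after constraint 2: D(W)={4}, size = 1

Answer: 1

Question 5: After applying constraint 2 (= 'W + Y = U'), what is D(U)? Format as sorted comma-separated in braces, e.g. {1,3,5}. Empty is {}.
Answer: {6}

Derivation:
Constraint 1 (U < W) on D(U)={2,3,6} D(W)={2,4,5,7}: W {2,4,5,7}->{4,5,7}
Constraint 2 (W + Y = U) on D(W)={4,5,7} D(Y)={2,3,4,5,6,7} D(U)={2,3,6}: W {4,5,7}->{4}; Y {2,3,4,5,6,7}->{2}; U {2,3,6}->{6}
So after constraint 2: D(U) = {6}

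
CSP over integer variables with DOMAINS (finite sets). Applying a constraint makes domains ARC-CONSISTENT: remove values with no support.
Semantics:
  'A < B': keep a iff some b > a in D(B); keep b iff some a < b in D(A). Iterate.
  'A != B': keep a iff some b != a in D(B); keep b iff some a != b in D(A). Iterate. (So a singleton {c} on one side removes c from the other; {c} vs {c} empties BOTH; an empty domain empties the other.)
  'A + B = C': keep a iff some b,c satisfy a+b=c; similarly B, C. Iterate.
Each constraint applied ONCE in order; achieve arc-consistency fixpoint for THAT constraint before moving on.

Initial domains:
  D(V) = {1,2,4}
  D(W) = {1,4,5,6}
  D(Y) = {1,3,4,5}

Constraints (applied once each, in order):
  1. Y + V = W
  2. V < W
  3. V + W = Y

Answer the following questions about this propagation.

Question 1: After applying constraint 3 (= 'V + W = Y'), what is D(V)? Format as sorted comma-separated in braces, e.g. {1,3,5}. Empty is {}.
Answer: {1}

Derivation:
Constraint 1 (Y + V = W) on D(Y)={1,3,4,5} D(V)={1,2,4} D(W)={1,4,5,6}: W {1,4,5,6}->{4,5,6}
Constraint 2 (V < W) on D(V)={1,2,4} D(W)={4,5,6}: no change
Constraint 3 (V + W = Y) on D(V)={1,2,4} D(W)={4,5,6} D(Y)={1,3,4,5}: V {1,2,4}->{1}; W {4,5,6}->{4}; Y {1,3,4,5}->{5}
So after constraint 3: D(V) = {1}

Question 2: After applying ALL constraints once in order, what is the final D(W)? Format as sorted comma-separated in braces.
Constraint 1 (Y + V = W) on D(Y)={1,3,4,5} D(V)={1,2,4} D(W)={1,4,5,6}: W {1,4,5,6}->{4,5,6}
Constraint 2 (V < W) on D(V)={1,2,4} D(W)={4,5,6}: no change
Constraint 3 (V + W = Y) on D(V)={1,2,4} D(W)={4,5,6} D(Y)={1,3,4,5}: V {1,2,4}->{1}; W {4,5,6}->{4}; Y {1,3,4,5}->{5}
So after all 3 constraints: D(W) = {4}

Answer: {4}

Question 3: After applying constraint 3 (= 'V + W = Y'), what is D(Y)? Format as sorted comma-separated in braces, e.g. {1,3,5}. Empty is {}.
Answer: {5}

Derivation:
Constraint 1 (Y + V = W) on D(Y)={1,3,4,5} D(V)={1,2,4} D(W)={1,4,5,6}: W {1,4,5,6}->{4,5,6}
Constraint 2 (V < W) on D(V)={1,2,4} D(W)={4,5,6}: no change
Constraint 3 (V + W = Y) on D(V)={1,2,4} D(W)={4,5,6} D(Y)={1,3,4,5}: V {1,2,4}->{1}; W {4,5,6}->{4}; Y {1,3,4,5}->{5}
So after constraint 3: D(Y) = {5}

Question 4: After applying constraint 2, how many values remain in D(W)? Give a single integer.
Answer: 3

Derivation:
Constraint 1 (Y + V = W) on D(Y)={1,3,4,5} D(V)={1,2,4} D(W)={1,4,5,6}: W {1,4,5,6}->{4,5,6}
Constraint 2 (V < W) on D(V)={1,2,4} D(W)={4,5,6}: no change
So after constraint 2: D(W)={4,5,6}, size = 3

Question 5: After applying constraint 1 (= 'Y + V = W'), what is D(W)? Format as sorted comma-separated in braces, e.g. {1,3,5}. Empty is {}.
Answer: {4,5,6}

Derivation:
Constraint 1 (Y + V = W) on D(Y)={1,3,4,5} D(V)={1,2,4} D(W)={1,4,5,6}: W {1,4,5,6}->{4,5,6}
So after constraint 1: D(W) = {4,5,6}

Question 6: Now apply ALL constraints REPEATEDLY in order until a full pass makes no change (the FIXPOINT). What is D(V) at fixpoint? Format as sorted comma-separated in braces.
Answer: {}

Derivation:
pass 0 (initial): D(V)={1,2,4}
pass 1: V {1,2,4}->{1}; W {1,4,5,6}->{4}; Y {1,3,4,5}->{5}
pass 2: V {1}->{}; W {4}->{}; Y {5}->{}
pass 3: no change
Fixpoint after 3 passes: D(V) = {}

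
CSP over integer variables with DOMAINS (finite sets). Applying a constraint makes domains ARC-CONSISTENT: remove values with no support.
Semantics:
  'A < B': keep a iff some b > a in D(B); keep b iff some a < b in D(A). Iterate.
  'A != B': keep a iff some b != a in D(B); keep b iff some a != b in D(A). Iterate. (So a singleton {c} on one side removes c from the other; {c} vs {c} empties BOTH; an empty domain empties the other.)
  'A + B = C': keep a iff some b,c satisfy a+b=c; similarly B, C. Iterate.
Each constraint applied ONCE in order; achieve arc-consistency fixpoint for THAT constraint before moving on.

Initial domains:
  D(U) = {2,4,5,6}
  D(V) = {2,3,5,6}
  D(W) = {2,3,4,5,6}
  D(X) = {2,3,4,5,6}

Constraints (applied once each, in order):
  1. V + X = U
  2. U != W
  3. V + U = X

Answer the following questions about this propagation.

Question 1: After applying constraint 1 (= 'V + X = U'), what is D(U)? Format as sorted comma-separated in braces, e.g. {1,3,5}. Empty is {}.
Constraint 1 (V + X = U) on D(V)={2,3,5,6} D(X)={2,3,4,5,6} D(U)={2,4,5,6}: V {2,3,5,6}->{2,3}; X {2,3,4,5,6}->{2,3,4}; U {2,4,5,6}->{4,5,6}
So after constraint 1: D(U) = {4,5,6}

Answer: {4,5,6}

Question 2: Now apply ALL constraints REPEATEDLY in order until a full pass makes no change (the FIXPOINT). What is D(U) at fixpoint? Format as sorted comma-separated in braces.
Answer: {}

Derivation:
pass 0 (initial): D(U)={2,4,5,6}
pass 1: U {2,4,5,6}->{}; V {2,3,5,6}->{}; X {2,3,4,5,6}->{}
pass 2: W {2,3,4,5,6}->{}
pass 3: no change
Fixpoint after 3 passes: D(U) = {}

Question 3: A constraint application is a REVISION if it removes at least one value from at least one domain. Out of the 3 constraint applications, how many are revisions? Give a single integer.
Answer: 2

Derivation:
Constraint 1 (V + X = U) on D(V)={2,3,5,6} D(X)={2,3,4,5,6} D(U)={2,4,5,6}: V {2,3,5,6}->{2,3}; X {2,3,4,5,6}->{2,3,4}; U {2,4,5,6}->{4,5,6} => REVISION
Constraint 2 (U != W) on D(U)={4,5,6} D(W)={2,3,4,5,6}: no change => not a revision
Constraint 3 (V + U = X) on D(V)={2,3} D(U)={4,5,6} D(X)={2,3,4}: V {2,3}->{}; U {4,5,6}->{}; X {2,3,4}->{} => REVISION
Total revisions = 2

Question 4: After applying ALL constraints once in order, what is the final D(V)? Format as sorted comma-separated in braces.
Answer: {}

Derivation:
Constraint 1 (V + X = U) on D(V)={2,3,5,6} D(X)={2,3,4,5,6} D(U)={2,4,5,6}: V {2,3,5,6}->{2,3}; X {2,3,4,5,6}->{2,3,4}; U {2,4,5,6}->{4,5,6}
Constraint 2 (U != W) on D(U)={4,5,6} D(W)={2,3,4,5,6}: no change
Constraint 3 (V + U = X) on D(V)={2,3} D(U)={4,5,6} D(X)={2,3,4}: V {2,3}->{}; U {4,5,6}->{}; X {2,3,4}->{}
So after all 3 constraints: D(V) = {}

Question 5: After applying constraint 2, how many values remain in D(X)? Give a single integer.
Constraint 1 (V + X = U) on D(V)={2,3,5,6} D(X)={2,3,4,5,6} D(U)={2,4,5,6}: V {2,3,5,6}->{2,3}; X {2,3,4,5,6}->{2,3,4}; U {2,4,5,6}->{4,5,6}
Constraint 2 (U != W) on D(U)={4,5,6} D(W)={2,3,4,5,6}: no change
So after constraint 2: D(X)={2,3,4}, size = 3

Answer: 3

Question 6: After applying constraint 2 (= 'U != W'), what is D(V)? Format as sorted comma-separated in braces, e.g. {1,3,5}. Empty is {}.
Answer: {2,3}

Derivation:
Constraint 1 (V + X = U) on D(V)={2,3,5,6} D(X)={2,3,4,5,6} D(U)={2,4,5,6}: V {2,3,5,6}->{2,3}; X {2,3,4,5,6}->{2,3,4}; U {2,4,5,6}->{4,5,6}
Constraint 2 (U != W) on D(U)={4,5,6} D(W)={2,3,4,5,6}: no change
So after constraint 2: D(V) = {2,3}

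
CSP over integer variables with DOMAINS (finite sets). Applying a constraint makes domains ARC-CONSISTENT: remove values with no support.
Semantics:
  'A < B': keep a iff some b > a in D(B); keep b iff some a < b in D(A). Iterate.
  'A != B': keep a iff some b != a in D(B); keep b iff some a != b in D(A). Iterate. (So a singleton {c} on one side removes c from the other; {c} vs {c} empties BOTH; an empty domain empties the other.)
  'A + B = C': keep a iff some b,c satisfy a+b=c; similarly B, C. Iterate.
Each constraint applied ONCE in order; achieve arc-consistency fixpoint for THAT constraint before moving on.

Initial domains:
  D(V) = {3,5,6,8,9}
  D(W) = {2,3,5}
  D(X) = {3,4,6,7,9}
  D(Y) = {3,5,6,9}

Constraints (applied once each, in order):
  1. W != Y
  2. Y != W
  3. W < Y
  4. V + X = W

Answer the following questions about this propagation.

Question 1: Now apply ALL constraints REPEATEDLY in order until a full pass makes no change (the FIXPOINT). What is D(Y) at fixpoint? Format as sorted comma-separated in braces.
Answer: {}

Derivation:
pass 0 (initial): D(Y)={3,5,6,9}
pass 1: V {3,5,6,8,9}->{}; W {2,3,5}->{}; X {3,4,6,7,9}->{}
pass 2: Y {3,5,6,9}->{}
pass 3: no change
Fixpoint after 3 passes: D(Y) = {}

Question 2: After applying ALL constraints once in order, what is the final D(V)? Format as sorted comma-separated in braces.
Answer: {}

Derivation:
Constraint 1 (W != Y) on D(W)={2,3,5} D(Y)={3,5,6,9}: no change
Constraint 2 (Y != W) on D(Y)={3,5,6,9} D(W)={2,3,5}: no change
Constraint 3 (W < Y) on D(W)={2,3,5} D(Y)={3,5,6,9}: no change
Constraint 4 (V + X = W) on D(V)={3,5,6,8,9} D(X)={3,4,6,7,9} D(W)={2,3,5}: V {3,5,6,8,9}->{}; X {3,4,6,7,9}->{}; W {2,3,5}->{}
So after all 4 constraints: D(V) = {}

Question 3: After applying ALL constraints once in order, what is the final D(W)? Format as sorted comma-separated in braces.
Answer: {}

Derivation:
Constraint 1 (W != Y) on D(W)={2,3,5} D(Y)={3,5,6,9}: no change
Constraint 2 (Y != W) on D(Y)={3,5,6,9} D(W)={2,3,5}: no change
Constraint 3 (W < Y) on D(W)={2,3,5} D(Y)={3,5,6,9}: no change
Constraint 4 (V + X = W) on D(V)={3,5,6,8,9} D(X)={3,4,6,7,9} D(W)={2,3,5}: V {3,5,6,8,9}->{}; X {3,4,6,7,9}->{}; W {2,3,5}->{}
So after all 4 constraints: D(W) = {}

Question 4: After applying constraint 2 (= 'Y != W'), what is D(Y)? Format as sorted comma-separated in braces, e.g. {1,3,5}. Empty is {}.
Constraint 1 (W != Y) on D(W)={2,3,5} D(Y)={3,5,6,9}: no change
Constraint 2 (Y != W) on D(Y)={3,5,6,9} D(W)={2,3,5}: no change
So after constraint 2: D(Y) = {3,5,6,9}

Answer: {3,5,6,9}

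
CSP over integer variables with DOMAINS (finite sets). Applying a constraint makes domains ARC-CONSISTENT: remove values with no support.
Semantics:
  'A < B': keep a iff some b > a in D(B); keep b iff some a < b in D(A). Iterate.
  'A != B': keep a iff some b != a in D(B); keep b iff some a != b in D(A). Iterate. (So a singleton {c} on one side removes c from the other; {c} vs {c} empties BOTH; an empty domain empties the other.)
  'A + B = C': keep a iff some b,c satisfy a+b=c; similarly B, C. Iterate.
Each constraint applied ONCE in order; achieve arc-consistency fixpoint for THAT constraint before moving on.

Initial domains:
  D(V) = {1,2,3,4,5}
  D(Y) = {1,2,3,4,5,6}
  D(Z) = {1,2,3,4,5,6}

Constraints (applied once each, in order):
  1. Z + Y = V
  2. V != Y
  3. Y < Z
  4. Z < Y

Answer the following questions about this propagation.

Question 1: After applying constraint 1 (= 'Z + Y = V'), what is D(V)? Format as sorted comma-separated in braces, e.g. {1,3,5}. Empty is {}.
Constraint 1 (Z + Y = V) on D(Z)={1,2,3,4,5,6} D(Y)={1,2,3,4,5,6} D(V)={1,2,3,4,5}: Z {1,2,3,4,5,6}->{1,2,3,4}; Y {1,2,3,4,5,6}->{1,2,3,4}; V {1,2,3,4,5}->{2,3,4,5}
So after constraint 1: D(V) = {2,3,4,5}

Answer: {2,3,4,5}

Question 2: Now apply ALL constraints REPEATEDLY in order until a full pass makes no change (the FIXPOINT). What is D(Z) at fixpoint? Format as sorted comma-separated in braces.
pass 0 (initial): D(Z)={1,2,3,4,5,6}
pass 1: V {1,2,3,4,5}->{2,3,4,5}; Y {1,2,3,4,5,6}->{3}; Z {1,2,3,4,5,6}->{2}
pass 2: V {2,3,4,5}->{5}; Y {3}->{}; Z {2}->{}
pass 3: V {5}->{}
pass 4: no change
Fixpoint after 4 passes: D(Z) = {}

Answer: {}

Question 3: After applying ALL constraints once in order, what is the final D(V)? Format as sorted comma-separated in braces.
Answer: {2,3,4,5}

Derivation:
Constraint 1 (Z + Y = V) on D(Z)={1,2,3,4,5,6} D(Y)={1,2,3,4,5,6} D(V)={1,2,3,4,5}: Z {1,2,3,4,5,6}->{1,2,3,4}; Y {1,2,3,4,5,6}->{1,2,3,4}; V {1,2,3,4,5}->{2,3,4,5}
Constraint 2 (V != Y) on D(V)={2,3,4,5} D(Y)={1,2,3,4}: no change
Constraint 3 (Y < Z) on D(Y)={1,2,3,4} D(Z)={1,2,3,4}: Y {1,2,3,4}->{1,2,3}; Z {1,2,3,4}->{2,3,4}
Constraint 4 (Z < Y) on D(Z)={2,3,4} D(Y)={1,2,3}: Z {2,3,4}->{2}; Y {1,2,3}->{3}
So after all 4 constraints: D(V) = {2,3,4,5}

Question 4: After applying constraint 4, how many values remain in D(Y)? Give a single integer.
Constraint 1 (Z + Y = V) on D(Z)={1,2,3,4,5,6} D(Y)={1,2,3,4,5,6} D(V)={1,2,3,4,5}: Z {1,2,3,4,5,6}->{1,2,3,4}; Y {1,2,3,4,5,6}->{1,2,3,4}; V {1,2,3,4,5}->{2,3,4,5}
Constraint 2 (V != Y) on D(V)={2,3,4,5} D(Y)={1,2,3,4}: no change
Constraint 3 (Y < Z) on D(Y)={1,2,3,4} D(Z)={1,2,3,4}: Y {1,2,3,4}->{1,2,3}; Z {1,2,3,4}->{2,3,4}
Constraint 4 (Z < Y) on D(Z)={2,3,4} D(Y)={1,2,3}: Z {2,3,4}->{2}; Y {1,2,3}->{3}
So after constraint 4: D(Y)={3}, size = 1

Answer: 1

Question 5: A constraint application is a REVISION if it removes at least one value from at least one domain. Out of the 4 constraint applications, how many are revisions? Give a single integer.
Answer: 3

Derivation:
Constraint 1 (Z + Y = V) on D(Z)={1,2,3,4,5,6} D(Y)={1,2,3,4,5,6} D(V)={1,2,3,4,5}: Z {1,2,3,4,5,6}->{1,2,3,4}; Y {1,2,3,4,5,6}->{1,2,3,4}; V {1,2,3,4,5}->{2,3,4,5} => REVISION
Constraint 2 (V != Y) on D(V)={2,3,4,5} D(Y)={1,2,3,4}: no change => not a revision
Constraint 3 (Y < Z) on D(Y)={1,2,3,4} D(Z)={1,2,3,4}: Y {1,2,3,4}->{1,2,3}; Z {1,2,3,4}->{2,3,4} => REVISION
Constraint 4 (Z < Y) on D(Z)={2,3,4} D(Y)={1,2,3}: Z {2,3,4}->{2}; Y {1,2,3}->{3} => REVISION
Total revisions = 3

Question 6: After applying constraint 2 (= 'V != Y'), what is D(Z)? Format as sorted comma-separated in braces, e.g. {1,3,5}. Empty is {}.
Answer: {1,2,3,4}

Derivation:
Constraint 1 (Z + Y = V) on D(Z)={1,2,3,4,5,6} D(Y)={1,2,3,4,5,6} D(V)={1,2,3,4,5}: Z {1,2,3,4,5,6}->{1,2,3,4}; Y {1,2,3,4,5,6}->{1,2,3,4}; V {1,2,3,4,5}->{2,3,4,5}
Constraint 2 (V != Y) on D(V)={2,3,4,5} D(Y)={1,2,3,4}: no change
So after constraint 2: D(Z) = {1,2,3,4}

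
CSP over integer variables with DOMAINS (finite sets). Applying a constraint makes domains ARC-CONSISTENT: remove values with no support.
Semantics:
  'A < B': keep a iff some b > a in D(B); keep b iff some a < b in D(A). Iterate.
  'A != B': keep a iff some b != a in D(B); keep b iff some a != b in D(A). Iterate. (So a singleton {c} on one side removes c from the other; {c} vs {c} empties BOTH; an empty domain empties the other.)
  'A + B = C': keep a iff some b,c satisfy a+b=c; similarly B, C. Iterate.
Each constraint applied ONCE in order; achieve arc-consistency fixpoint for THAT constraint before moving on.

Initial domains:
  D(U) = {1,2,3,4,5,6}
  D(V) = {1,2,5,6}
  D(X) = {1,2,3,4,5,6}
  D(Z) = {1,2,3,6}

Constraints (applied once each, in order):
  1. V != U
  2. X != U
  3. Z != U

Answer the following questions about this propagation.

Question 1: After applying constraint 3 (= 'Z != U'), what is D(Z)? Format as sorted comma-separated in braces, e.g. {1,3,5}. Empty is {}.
Answer: {1,2,3,6}

Derivation:
Constraint 1 (V != U) on D(V)={1,2,5,6} D(U)={1,2,3,4,5,6}: no change
Constraint 2 (X != U) on D(X)={1,2,3,4,5,6} D(U)={1,2,3,4,5,6}: no change
Constraint 3 (Z != U) on D(Z)={1,2,3,6} D(U)={1,2,3,4,5,6}: no change
So after constraint 3: D(Z) = {1,2,3,6}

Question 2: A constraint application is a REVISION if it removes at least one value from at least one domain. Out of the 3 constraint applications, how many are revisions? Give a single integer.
Answer: 0

Derivation:
Constraint 1 (V != U) on D(V)={1,2,5,6} D(U)={1,2,3,4,5,6}: no change => not a revision
Constraint 2 (X != U) on D(X)={1,2,3,4,5,6} D(U)={1,2,3,4,5,6}: no change => not a revision
Constraint 3 (Z != U) on D(Z)={1,2,3,6} D(U)={1,2,3,4,5,6}: no change => not a revision
Total revisions = 0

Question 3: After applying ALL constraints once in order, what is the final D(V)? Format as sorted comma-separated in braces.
Constraint 1 (V != U) on D(V)={1,2,5,6} D(U)={1,2,3,4,5,6}: no change
Constraint 2 (X != U) on D(X)={1,2,3,4,5,6} D(U)={1,2,3,4,5,6}: no change
Constraint 3 (Z != U) on D(Z)={1,2,3,6} D(U)={1,2,3,4,5,6}: no change
So after all 3 constraints: D(V) = {1,2,5,6}

Answer: {1,2,5,6}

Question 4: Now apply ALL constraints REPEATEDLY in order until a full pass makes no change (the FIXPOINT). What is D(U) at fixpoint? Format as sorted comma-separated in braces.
Answer: {1,2,3,4,5,6}

Derivation:
pass 0 (initial): D(U)={1,2,3,4,5,6}
pass 1: no change
Fixpoint after 1 passes: D(U) = {1,2,3,4,5,6}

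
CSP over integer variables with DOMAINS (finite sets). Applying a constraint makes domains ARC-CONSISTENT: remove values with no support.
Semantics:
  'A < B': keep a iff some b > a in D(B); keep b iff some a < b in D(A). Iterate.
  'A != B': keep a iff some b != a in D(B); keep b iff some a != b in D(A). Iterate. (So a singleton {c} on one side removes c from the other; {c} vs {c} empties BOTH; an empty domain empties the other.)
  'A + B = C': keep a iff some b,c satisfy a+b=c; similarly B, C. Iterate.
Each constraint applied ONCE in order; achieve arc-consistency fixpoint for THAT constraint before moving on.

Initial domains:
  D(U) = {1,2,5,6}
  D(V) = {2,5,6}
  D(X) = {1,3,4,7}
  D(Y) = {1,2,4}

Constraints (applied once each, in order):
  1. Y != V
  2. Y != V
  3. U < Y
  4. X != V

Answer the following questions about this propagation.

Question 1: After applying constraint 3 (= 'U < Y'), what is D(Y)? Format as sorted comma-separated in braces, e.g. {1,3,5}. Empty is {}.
Constraint 1 (Y != V) on D(Y)={1,2,4} D(V)={2,5,6}: no change
Constraint 2 (Y != V) on D(Y)={1,2,4} D(V)={2,5,6}: no change
Constraint 3 (U < Y) on D(U)={1,2,5,6} D(Y)={1,2,4}: U {1,2,5,6}->{1,2}; Y {1,2,4}->{2,4}
So after constraint 3: D(Y) = {2,4}

Answer: {2,4}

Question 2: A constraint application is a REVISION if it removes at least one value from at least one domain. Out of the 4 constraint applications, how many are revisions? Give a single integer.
Constraint 1 (Y != V) on D(Y)={1,2,4} D(V)={2,5,6}: no change => not a revision
Constraint 2 (Y != V) on D(Y)={1,2,4} D(V)={2,5,6}: no change => not a revision
Constraint 3 (U < Y) on D(U)={1,2,5,6} D(Y)={1,2,4}: U {1,2,5,6}->{1,2}; Y {1,2,4}->{2,4} => REVISION
Constraint 4 (X != V) on D(X)={1,3,4,7} D(V)={2,5,6}: no change => not a revision
Total revisions = 1

Answer: 1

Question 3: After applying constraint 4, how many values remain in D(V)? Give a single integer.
Answer: 3

Derivation:
Constraint 1 (Y != V) on D(Y)={1,2,4} D(V)={2,5,6}: no change
Constraint 2 (Y != V) on D(Y)={1,2,4} D(V)={2,5,6}: no change
Constraint 3 (U < Y) on D(U)={1,2,5,6} D(Y)={1,2,4}: U {1,2,5,6}->{1,2}; Y {1,2,4}->{2,4}
Constraint 4 (X != V) on D(X)={1,3,4,7} D(V)={2,5,6}: no change
So after constraint 4: D(V)={2,5,6}, size = 3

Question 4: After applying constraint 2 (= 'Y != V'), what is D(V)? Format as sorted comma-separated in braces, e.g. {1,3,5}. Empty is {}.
Answer: {2,5,6}

Derivation:
Constraint 1 (Y != V) on D(Y)={1,2,4} D(V)={2,5,6}: no change
Constraint 2 (Y != V) on D(Y)={1,2,4} D(V)={2,5,6}: no change
So after constraint 2: D(V) = {2,5,6}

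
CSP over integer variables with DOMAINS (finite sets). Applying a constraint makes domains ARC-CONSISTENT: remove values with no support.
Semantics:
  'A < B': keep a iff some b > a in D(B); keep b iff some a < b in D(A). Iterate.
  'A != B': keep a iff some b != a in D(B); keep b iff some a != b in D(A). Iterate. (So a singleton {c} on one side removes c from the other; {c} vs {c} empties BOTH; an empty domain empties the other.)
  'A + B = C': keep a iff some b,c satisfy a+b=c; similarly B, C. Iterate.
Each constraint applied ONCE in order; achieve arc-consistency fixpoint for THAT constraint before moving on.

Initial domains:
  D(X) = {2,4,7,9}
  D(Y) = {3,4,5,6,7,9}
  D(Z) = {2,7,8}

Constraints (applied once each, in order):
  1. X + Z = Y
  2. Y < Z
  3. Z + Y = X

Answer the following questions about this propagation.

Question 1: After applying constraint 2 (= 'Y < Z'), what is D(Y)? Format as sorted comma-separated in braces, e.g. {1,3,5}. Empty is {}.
Answer: {4,6}

Derivation:
Constraint 1 (X + Z = Y) on D(X)={2,4,7,9} D(Z)={2,7,8} D(Y)={3,4,5,6,7,9}: X {2,4,7,9}->{2,4,7}; Z {2,7,8}->{2,7}; Y {3,4,5,6,7,9}->{4,6,9}
Constraint 2 (Y < Z) on D(Y)={4,6,9} D(Z)={2,7}: Y {4,6,9}->{4,6}; Z {2,7}->{7}
So after constraint 2: D(Y) = {4,6}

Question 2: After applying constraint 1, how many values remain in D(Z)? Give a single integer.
Constraint 1 (X + Z = Y) on D(X)={2,4,7,9} D(Z)={2,7,8} D(Y)={3,4,5,6,7,9}: X {2,4,7,9}->{2,4,7}; Z {2,7,8}->{2,7}; Y {3,4,5,6,7,9}->{4,6,9}
So after constraint 1: D(Z)={2,7}, size = 2

Answer: 2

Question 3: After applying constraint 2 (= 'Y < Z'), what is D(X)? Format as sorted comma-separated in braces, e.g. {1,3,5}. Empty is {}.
Answer: {2,4,7}

Derivation:
Constraint 1 (X + Z = Y) on D(X)={2,4,7,9} D(Z)={2,7,8} D(Y)={3,4,5,6,7,9}: X {2,4,7,9}->{2,4,7}; Z {2,7,8}->{2,7}; Y {3,4,5,6,7,9}->{4,6,9}
Constraint 2 (Y < Z) on D(Y)={4,6,9} D(Z)={2,7}: Y {4,6,9}->{4,6}; Z {2,7}->{7}
So after constraint 2: D(X) = {2,4,7}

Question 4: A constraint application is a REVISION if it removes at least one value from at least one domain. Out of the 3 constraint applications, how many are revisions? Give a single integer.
Constraint 1 (X + Z = Y) on D(X)={2,4,7,9} D(Z)={2,7,8} D(Y)={3,4,5,6,7,9}: X {2,4,7,9}->{2,4,7}; Z {2,7,8}->{2,7}; Y {3,4,5,6,7,9}->{4,6,9} => REVISION
Constraint 2 (Y < Z) on D(Y)={4,6,9} D(Z)={2,7}: Y {4,6,9}->{4,6}; Z {2,7}->{7} => REVISION
Constraint 3 (Z + Y = X) on D(Z)={7} D(Y)={4,6} D(X)={2,4,7}: Z {7}->{}; Y {4,6}->{}; X {2,4,7}->{} => REVISION
Total revisions = 3

Answer: 3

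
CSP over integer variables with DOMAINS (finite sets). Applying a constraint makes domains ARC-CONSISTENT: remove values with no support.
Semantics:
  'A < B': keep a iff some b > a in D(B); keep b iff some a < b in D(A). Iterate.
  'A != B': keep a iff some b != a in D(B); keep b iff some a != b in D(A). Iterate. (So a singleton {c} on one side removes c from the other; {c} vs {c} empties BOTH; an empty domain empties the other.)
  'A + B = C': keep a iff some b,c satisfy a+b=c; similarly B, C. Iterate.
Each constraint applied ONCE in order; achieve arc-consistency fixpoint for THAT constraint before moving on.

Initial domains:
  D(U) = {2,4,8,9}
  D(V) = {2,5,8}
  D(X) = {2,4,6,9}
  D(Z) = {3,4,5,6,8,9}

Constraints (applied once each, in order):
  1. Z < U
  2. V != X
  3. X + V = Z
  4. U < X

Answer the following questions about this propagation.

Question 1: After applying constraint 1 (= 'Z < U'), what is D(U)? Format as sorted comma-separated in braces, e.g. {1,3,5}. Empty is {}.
Answer: {4,8,9}

Derivation:
Constraint 1 (Z < U) on D(Z)={3,4,5,6,8,9} D(U)={2,4,8,9}: Z {3,4,5,6,8,9}->{3,4,5,6,8}; U {2,4,8,9}->{4,8,9}
So after constraint 1: D(U) = {4,8,9}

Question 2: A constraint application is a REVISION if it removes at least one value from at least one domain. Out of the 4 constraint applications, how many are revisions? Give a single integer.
Answer: 3

Derivation:
Constraint 1 (Z < U) on D(Z)={3,4,5,6,8,9} D(U)={2,4,8,9}: Z {3,4,5,6,8,9}->{3,4,5,6,8}; U {2,4,8,9}->{4,8,9} => REVISION
Constraint 2 (V != X) on D(V)={2,5,8} D(X)={2,4,6,9}: no change => not a revision
Constraint 3 (X + V = Z) on D(X)={2,4,6,9} D(V)={2,5,8} D(Z)={3,4,5,6,8}: X {2,4,6,9}->{2,4,6}; V {2,5,8}->{2}; Z {3,4,5,6,8}->{4,6,8} => REVISION
Constraint 4 (U < X) on D(U)={4,8,9} D(X)={2,4,6}: U {4,8,9}->{4}; X {2,4,6}->{6} => REVISION
Total revisions = 3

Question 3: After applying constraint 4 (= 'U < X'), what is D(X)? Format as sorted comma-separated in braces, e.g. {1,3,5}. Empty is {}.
Answer: {6}

Derivation:
Constraint 1 (Z < U) on D(Z)={3,4,5,6,8,9} D(U)={2,4,8,9}: Z {3,4,5,6,8,9}->{3,4,5,6,8}; U {2,4,8,9}->{4,8,9}
Constraint 2 (V != X) on D(V)={2,5,8} D(X)={2,4,6,9}: no change
Constraint 3 (X + V = Z) on D(X)={2,4,6,9} D(V)={2,5,8} D(Z)={3,4,5,6,8}: X {2,4,6,9}->{2,4,6}; V {2,5,8}->{2}; Z {3,4,5,6,8}->{4,6,8}
Constraint 4 (U < X) on D(U)={4,8,9} D(X)={2,4,6}: U {4,8,9}->{4}; X {2,4,6}->{6}
So after constraint 4: D(X) = {6}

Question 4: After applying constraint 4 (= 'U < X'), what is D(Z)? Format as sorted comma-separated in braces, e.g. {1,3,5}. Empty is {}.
Answer: {4,6,8}

Derivation:
Constraint 1 (Z < U) on D(Z)={3,4,5,6,8,9} D(U)={2,4,8,9}: Z {3,4,5,6,8,9}->{3,4,5,6,8}; U {2,4,8,9}->{4,8,9}
Constraint 2 (V != X) on D(V)={2,5,8} D(X)={2,4,6,9}: no change
Constraint 3 (X + V = Z) on D(X)={2,4,6,9} D(V)={2,5,8} D(Z)={3,4,5,6,8}: X {2,4,6,9}->{2,4,6}; V {2,5,8}->{2}; Z {3,4,5,6,8}->{4,6,8}
Constraint 4 (U < X) on D(U)={4,8,9} D(X)={2,4,6}: U {4,8,9}->{4}; X {2,4,6}->{6}
So after constraint 4: D(Z) = {4,6,8}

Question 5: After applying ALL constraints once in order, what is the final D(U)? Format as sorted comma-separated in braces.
Constraint 1 (Z < U) on D(Z)={3,4,5,6,8,9} D(U)={2,4,8,9}: Z {3,4,5,6,8,9}->{3,4,5,6,8}; U {2,4,8,9}->{4,8,9}
Constraint 2 (V != X) on D(V)={2,5,8} D(X)={2,4,6,9}: no change
Constraint 3 (X + V = Z) on D(X)={2,4,6,9} D(V)={2,5,8} D(Z)={3,4,5,6,8}: X {2,4,6,9}->{2,4,6}; V {2,5,8}->{2}; Z {3,4,5,6,8}->{4,6,8}
Constraint 4 (U < X) on D(U)={4,8,9} D(X)={2,4,6}: U {4,8,9}->{4}; X {2,4,6}->{6}
So after all 4 constraints: D(U) = {4}

Answer: {4}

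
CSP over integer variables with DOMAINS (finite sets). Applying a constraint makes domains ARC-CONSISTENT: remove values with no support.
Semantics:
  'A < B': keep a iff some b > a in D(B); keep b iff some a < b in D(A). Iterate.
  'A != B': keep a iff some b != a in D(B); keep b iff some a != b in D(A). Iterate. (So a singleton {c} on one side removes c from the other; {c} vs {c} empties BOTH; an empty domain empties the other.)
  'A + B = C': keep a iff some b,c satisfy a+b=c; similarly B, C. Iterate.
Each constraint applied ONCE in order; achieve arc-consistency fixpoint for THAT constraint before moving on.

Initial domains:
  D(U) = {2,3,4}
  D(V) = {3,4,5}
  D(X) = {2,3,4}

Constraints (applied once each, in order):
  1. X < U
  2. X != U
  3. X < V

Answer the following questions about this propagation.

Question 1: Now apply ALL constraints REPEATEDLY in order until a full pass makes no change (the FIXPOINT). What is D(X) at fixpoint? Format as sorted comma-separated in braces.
Answer: {2,3}

Derivation:
pass 0 (initial): D(X)={2,3,4}
pass 1: U {2,3,4}->{3,4}; X {2,3,4}->{2,3}
pass 2: no change
Fixpoint after 2 passes: D(X) = {2,3}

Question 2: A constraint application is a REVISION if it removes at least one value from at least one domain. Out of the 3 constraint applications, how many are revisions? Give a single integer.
Constraint 1 (X < U) on D(X)={2,3,4} D(U)={2,3,4}: X {2,3,4}->{2,3}; U {2,3,4}->{3,4} => REVISION
Constraint 2 (X != U) on D(X)={2,3} D(U)={3,4}: no change => not a revision
Constraint 3 (X < V) on D(X)={2,3} D(V)={3,4,5}: no change => not a revision
Total revisions = 1

Answer: 1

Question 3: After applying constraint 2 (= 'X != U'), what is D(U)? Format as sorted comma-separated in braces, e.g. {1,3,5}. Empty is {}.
Answer: {3,4}

Derivation:
Constraint 1 (X < U) on D(X)={2,3,4} D(U)={2,3,4}: X {2,3,4}->{2,3}; U {2,3,4}->{3,4}
Constraint 2 (X != U) on D(X)={2,3} D(U)={3,4}: no change
So after constraint 2: D(U) = {3,4}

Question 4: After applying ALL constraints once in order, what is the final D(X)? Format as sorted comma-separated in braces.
Constraint 1 (X < U) on D(X)={2,3,4} D(U)={2,3,4}: X {2,3,4}->{2,3}; U {2,3,4}->{3,4}
Constraint 2 (X != U) on D(X)={2,3} D(U)={3,4}: no change
Constraint 3 (X < V) on D(X)={2,3} D(V)={3,4,5}: no change
So after all 3 constraints: D(X) = {2,3}

Answer: {2,3}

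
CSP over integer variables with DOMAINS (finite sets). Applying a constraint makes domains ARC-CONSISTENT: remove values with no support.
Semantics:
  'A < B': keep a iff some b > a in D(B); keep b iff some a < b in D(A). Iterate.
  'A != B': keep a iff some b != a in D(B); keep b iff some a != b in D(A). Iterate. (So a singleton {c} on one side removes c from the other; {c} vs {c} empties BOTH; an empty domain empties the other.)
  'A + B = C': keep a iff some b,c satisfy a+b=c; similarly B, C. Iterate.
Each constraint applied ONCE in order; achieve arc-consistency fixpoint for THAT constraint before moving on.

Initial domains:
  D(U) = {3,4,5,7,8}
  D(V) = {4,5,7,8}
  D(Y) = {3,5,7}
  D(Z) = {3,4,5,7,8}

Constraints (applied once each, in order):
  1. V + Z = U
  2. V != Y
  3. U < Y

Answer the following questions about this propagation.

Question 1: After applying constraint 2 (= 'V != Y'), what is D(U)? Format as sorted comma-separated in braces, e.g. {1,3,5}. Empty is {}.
Answer: {7,8}

Derivation:
Constraint 1 (V + Z = U) on D(V)={4,5,7,8} D(Z)={3,4,5,7,8} D(U)={3,4,5,7,8}: V {4,5,7,8}->{4,5}; Z {3,4,5,7,8}->{3,4}; U {3,4,5,7,8}->{7,8}
Constraint 2 (V != Y) on D(V)={4,5} D(Y)={3,5,7}: no change
So after constraint 2: D(U) = {7,8}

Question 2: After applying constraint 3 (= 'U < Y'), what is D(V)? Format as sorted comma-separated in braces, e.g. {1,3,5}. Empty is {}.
Constraint 1 (V + Z = U) on D(V)={4,5,7,8} D(Z)={3,4,5,7,8} D(U)={3,4,5,7,8}: V {4,5,7,8}->{4,5}; Z {3,4,5,7,8}->{3,4}; U {3,4,5,7,8}->{7,8}
Constraint 2 (V != Y) on D(V)={4,5} D(Y)={3,5,7}: no change
Constraint 3 (U < Y) on D(U)={7,8} D(Y)={3,5,7}: U {7,8}->{}; Y {3,5,7}->{}
So after constraint 3: D(V) = {4,5}

Answer: {4,5}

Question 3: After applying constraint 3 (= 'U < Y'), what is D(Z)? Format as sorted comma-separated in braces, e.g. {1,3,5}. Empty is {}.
Constraint 1 (V + Z = U) on D(V)={4,5,7,8} D(Z)={3,4,5,7,8} D(U)={3,4,5,7,8}: V {4,5,7,8}->{4,5}; Z {3,4,5,7,8}->{3,4}; U {3,4,5,7,8}->{7,8}
Constraint 2 (V != Y) on D(V)={4,5} D(Y)={3,5,7}: no change
Constraint 3 (U < Y) on D(U)={7,8} D(Y)={3,5,7}: U {7,8}->{}; Y {3,5,7}->{}
So after constraint 3: D(Z) = {3,4}

Answer: {3,4}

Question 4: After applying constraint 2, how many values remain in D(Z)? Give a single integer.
Constraint 1 (V + Z = U) on D(V)={4,5,7,8} D(Z)={3,4,5,7,8} D(U)={3,4,5,7,8}: V {4,5,7,8}->{4,5}; Z {3,4,5,7,8}->{3,4}; U {3,4,5,7,8}->{7,8}
Constraint 2 (V != Y) on D(V)={4,5} D(Y)={3,5,7}: no change
So after constraint 2: D(Z)={3,4}, size = 2

Answer: 2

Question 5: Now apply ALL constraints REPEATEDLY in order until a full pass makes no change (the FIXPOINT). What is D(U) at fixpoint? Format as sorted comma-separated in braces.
pass 0 (initial): D(U)={3,4,5,7,8}
pass 1: U {3,4,5,7,8}->{}; V {4,5,7,8}->{4,5}; Y {3,5,7}->{}; Z {3,4,5,7,8}->{3,4}
pass 2: V {4,5}->{}; Z {3,4}->{}
pass 3: no change
Fixpoint after 3 passes: D(U) = {}

Answer: {}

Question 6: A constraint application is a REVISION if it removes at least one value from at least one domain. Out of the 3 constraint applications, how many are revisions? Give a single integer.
Constraint 1 (V + Z = U) on D(V)={4,5,7,8} D(Z)={3,4,5,7,8} D(U)={3,4,5,7,8}: V {4,5,7,8}->{4,5}; Z {3,4,5,7,8}->{3,4}; U {3,4,5,7,8}->{7,8} => REVISION
Constraint 2 (V != Y) on D(V)={4,5} D(Y)={3,5,7}: no change => not a revision
Constraint 3 (U < Y) on D(U)={7,8} D(Y)={3,5,7}: U {7,8}->{}; Y {3,5,7}->{} => REVISION
Total revisions = 2

Answer: 2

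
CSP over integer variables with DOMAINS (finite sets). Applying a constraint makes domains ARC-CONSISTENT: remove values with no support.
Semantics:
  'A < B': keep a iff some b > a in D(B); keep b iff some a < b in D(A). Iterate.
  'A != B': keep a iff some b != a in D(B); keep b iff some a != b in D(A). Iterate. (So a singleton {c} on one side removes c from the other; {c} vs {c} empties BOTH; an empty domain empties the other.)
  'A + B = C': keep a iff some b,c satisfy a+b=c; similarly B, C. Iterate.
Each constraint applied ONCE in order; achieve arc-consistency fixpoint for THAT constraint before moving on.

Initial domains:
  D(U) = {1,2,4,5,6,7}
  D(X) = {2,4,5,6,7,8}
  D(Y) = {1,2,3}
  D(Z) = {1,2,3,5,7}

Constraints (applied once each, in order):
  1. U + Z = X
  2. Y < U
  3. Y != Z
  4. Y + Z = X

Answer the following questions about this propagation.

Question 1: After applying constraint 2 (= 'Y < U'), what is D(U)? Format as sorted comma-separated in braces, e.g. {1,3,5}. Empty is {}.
Constraint 1 (U + Z = X) on D(U)={1,2,4,5,6,7} D(Z)={1,2,3,5,7} D(X)={2,4,5,6,7,8}: no change
Constraint 2 (Y < U) on D(Y)={1,2,3} D(U)={1,2,4,5,6,7}: U {1,2,4,5,6,7}->{2,4,5,6,7}
So after constraint 2: D(U) = {2,4,5,6,7}

Answer: {2,4,5,6,7}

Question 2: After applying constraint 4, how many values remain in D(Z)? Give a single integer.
Constraint 1 (U + Z = X) on D(U)={1,2,4,5,6,7} D(Z)={1,2,3,5,7} D(X)={2,4,5,6,7,8}: no change
Constraint 2 (Y < U) on D(Y)={1,2,3} D(U)={1,2,4,5,6,7}: U {1,2,4,5,6,7}->{2,4,5,6,7}
Constraint 3 (Y != Z) on D(Y)={1,2,3} D(Z)={1,2,3,5,7}: no change
Constraint 4 (Y + Z = X) on D(Y)={1,2,3} D(Z)={1,2,3,5,7} D(X)={2,4,5,6,7,8}: no change
So after constraint 4: D(Z)={1,2,3,5,7}, size = 5

Answer: 5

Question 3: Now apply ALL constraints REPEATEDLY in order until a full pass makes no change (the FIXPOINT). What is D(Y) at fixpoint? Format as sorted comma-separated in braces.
Answer: {1,2,3}

Derivation:
pass 0 (initial): D(Y)={1,2,3}
pass 1: U {1,2,4,5,6,7}->{2,4,5,6,7}
pass 2: X {2,4,5,6,7,8}->{4,5,6,7,8}; Z {1,2,3,5,7}->{1,2,3,5}
pass 3: no change
Fixpoint after 3 passes: D(Y) = {1,2,3}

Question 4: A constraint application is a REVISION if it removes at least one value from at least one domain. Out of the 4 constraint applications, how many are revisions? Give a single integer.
Answer: 1

Derivation:
Constraint 1 (U + Z = X) on D(U)={1,2,4,5,6,7} D(Z)={1,2,3,5,7} D(X)={2,4,5,6,7,8}: no change => not a revision
Constraint 2 (Y < U) on D(Y)={1,2,3} D(U)={1,2,4,5,6,7}: U {1,2,4,5,6,7}->{2,4,5,6,7} => REVISION
Constraint 3 (Y != Z) on D(Y)={1,2,3} D(Z)={1,2,3,5,7}: no change => not a revision
Constraint 4 (Y + Z = X) on D(Y)={1,2,3} D(Z)={1,2,3,5,7} D(X)={2,4,5,6,7,8}: no change => not a revision
Total revisions = 1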